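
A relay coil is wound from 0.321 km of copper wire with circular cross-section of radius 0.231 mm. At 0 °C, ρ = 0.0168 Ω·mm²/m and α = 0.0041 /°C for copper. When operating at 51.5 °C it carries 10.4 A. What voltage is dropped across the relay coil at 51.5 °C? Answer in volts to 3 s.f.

405 V

ρ = 0.0168 Ω·mm²/m = 1.68×10^-8 Ω·m
A = πr² = π(2.3100e-04 m)² = 1.676e-07 m²
R₍0₎ = ρL/A = (1.68×10^-8)(321)/(1.676e-07) = 32.17 Ω
R₍51.5₎ = R₍0₎(1 + αΔT) = 32.17 × (1 + 0.0041×51.5) = 38.96 Ω
V = IR = 10.4 × 38.96 = 405 V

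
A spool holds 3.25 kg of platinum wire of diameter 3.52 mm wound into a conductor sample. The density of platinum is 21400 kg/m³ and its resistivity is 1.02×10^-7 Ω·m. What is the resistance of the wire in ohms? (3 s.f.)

0.164 Ω

A = π(d/2)² = π(1.7600e-03 m)² = 9.7314e-06 m²
L = m/(density·A) = 3.25/(21400×9.7314e-06) = 15.61 m
R = ρL/A = (1.02×10^-7)(15.61)/(9.7314e-06) = 0.164 Ω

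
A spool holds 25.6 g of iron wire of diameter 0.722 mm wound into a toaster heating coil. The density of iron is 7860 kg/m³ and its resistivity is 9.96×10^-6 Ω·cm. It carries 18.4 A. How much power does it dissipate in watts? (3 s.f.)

655 W

ρ = 9.96×10^-6 Ω·cm = 9.96×10^-8 Ω·m
A = π(d/2)² = π(3.6100e-04 m)² = 4.0942e-07 m²
L = m/(density·A) = 0.0256/(7860×4.0942e-07) = 7.955 m
R = ρL/A = (9.96×10^-8)(7.955)/(4.0942e-07) = 1.935 Ω
P = I²R = (18.4)² × 1.935 = 655 W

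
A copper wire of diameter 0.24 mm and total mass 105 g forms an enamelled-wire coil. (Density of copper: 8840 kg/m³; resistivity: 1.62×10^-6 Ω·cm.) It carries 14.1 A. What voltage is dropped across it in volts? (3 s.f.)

ρ = 1.62×10^-6 Ω·cm = 1.62×10^-8 Ω·m
A = π(d/2)² = π(1.2000e-04 m)² = 4.5239e-08 m²
L = m/(density·A) = 0.105/(8840×4.5239e-08) = 262.6 m
R = ρL/A = (1.62×10^-8)(262.6)/(4.5239e-08) = 94.02 Ω
V = IR = 14.1 × 94.02 = 1330 V

1330 V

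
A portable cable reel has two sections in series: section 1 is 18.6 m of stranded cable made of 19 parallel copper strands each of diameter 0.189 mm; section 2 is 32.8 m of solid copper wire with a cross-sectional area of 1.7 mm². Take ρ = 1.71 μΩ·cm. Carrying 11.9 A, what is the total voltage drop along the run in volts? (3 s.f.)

ρ = 1.71 μΩ·cm = 1.71×10^-8 Ω·m
Section 1: A_strand = π(9.4500e-05)² = 2.806e-08 m²; R₁ = ρL/(N·A_s) = (1.71×10^-8)(18.6)/(19×2.806e-08) = 0.5967 Ω
Section 2: A = 1.7 mm² = 1.700e-06 m²
R₂ = (1.71×10^-8)(32.8)/(1.700e-06) = 0.3299 Ω
R = R₁ + R₂ = 0.9266 Ω
V = IR = 11.9 × 0.9266 = 11.0 V

11.0 V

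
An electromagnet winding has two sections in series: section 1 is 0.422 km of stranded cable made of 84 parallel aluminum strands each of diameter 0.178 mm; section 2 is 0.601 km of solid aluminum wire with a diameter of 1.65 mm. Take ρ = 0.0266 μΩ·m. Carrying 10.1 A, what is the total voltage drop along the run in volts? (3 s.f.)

130 V

ρ = 0.0266 μΩ·m = 2.66×10^-8 Ω·m
Section 1: A_strand = π(8.9000e-05)² = 2.488e-08 m²; R₁ = ρL/(N·A_s) = (2.66×10^-8)(422)/(84×2.488e-08) = 5.37 Ω
Section 2: A = π(d/2)² = π(8.2500e-04 m)² = 2.138e-06 m²
R₂ = (2.66×10^-8)(601)/(2.138e-06) = 7.477 Ω
R = R₁ + R₂ = 12.85 Ω
V = IR = 10.1 × 12.85 = 130 V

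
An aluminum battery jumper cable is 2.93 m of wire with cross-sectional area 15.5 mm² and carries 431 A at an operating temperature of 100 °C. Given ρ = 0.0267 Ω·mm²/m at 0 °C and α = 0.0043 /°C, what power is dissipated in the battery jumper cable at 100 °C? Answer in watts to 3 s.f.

1340 W

ρ = 0.0267 Ω·mm²/m = 2.67×10^-8 Ω·m
A = 15.5 mm² = 1.550e-05 m²
R₍0₎ = ρL/A = (2.67×10^-8)(2.93)/(1.550e-05) = 0.005047 Ω
R₍100₎ = R₍0₎(1 + αΔT) = 0.005047 × (1 + 0.0043×100) = 0.007217 Ω
P = I²R = (431)² × 0.007217 = 1340 W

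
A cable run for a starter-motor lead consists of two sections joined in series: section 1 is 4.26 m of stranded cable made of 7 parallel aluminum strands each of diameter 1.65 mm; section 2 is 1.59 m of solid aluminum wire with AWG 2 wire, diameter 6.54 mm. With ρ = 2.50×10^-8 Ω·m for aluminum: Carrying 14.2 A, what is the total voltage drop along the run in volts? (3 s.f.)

Section 1: A_strand = π(8.2500e-04)² = 2.138e-06 m²; R₁ = ρL/(N·A_s) = (2.50×10^-8)(4.26)/(7×2.138e-06) = 0.007115 Ω
Section 2: A = π(6.54/2 mm)² = π(3.2700e-03 m)² = 3.359e-05 m²
R₂ = (2.50×10^-8)(1.59)/(3.359e-05) = 0.001183 Ω
R = R₁ + R₂ = 0.008299 Ω
V = IR = 14.2 × 0.008299 = 0.118 V

0.118 V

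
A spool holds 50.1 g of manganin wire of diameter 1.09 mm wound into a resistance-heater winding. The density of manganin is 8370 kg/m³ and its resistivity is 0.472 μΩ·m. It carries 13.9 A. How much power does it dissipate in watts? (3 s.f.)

ρ = 0.472 μΩ·m = 4.72×10^-7 Ω·m
A = π(d/2)² = π(5.4500e-04 m)² = 9.3313e-07 m²
L = m/(density·A) = 0.0501/(8370×9.3313e-07) = 6.415 m
R = ρL/A = (4.72×10^-7)(6.415)/(9.3313e-07) = 3.245 Ω
P = I²R = (13.9)² × 3.245 = 627 W

627 W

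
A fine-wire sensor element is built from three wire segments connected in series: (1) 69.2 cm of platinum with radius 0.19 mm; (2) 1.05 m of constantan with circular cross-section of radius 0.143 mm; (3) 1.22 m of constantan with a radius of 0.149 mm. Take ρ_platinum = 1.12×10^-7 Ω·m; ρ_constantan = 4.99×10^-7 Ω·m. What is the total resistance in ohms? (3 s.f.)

17.6 Ω

Seg 1: A = πr² = π(1.9000e-04 m)² = 1.134e-07 m²
R_1 = (1.12×10^-7)(0.692)/(1.134e-07) = 0.6834 Ω
Seg 2: A = πr² = π(1.4300e-04 m)² = 6.424e-08 m²
R_2 = (4.99×10^-7)(1.05)/(6.424e-08) = 8.156 Ω
Seg 3: A = πr² = π(1.4900e-04 m)² = 6.975e-08 m²
R_3 = (4.99×10^-7)(1.22)/(6.975e-08) = 8.728 Ω
R_total = R_1 + R_2 + R_3 = 17.6 Ω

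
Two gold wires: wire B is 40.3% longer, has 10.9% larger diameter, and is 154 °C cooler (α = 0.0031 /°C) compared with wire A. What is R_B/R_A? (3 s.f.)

R ∝ ρL/d² with ρ ∝ (1+αΔT), so R_B/R_A = (1 + 40.3/100) × (1 + 10.9/100)⁻² × (1 − 0.0031×154)
= 1.403 × 0.8131 × 0.5226 = 0.596

0.596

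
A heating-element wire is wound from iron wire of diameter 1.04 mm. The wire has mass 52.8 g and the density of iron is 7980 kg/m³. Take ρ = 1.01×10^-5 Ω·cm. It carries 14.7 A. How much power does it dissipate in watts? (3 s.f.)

200 W

ρ = 1.01×10^-5 Ω·cm = 1.01×10^-7 Ω·m
A = π(d/2)² = π(5.2000e-04 m)² = 8.4949e-07 m²
L = m/(density·A) = 0.0528/(7980×8.4949e-07) = 7.789 m
R = ρL/A = (1.01×10^-7)(7.789)/(8.4949e-07) = 0.9261 Ω
P = I²R = (14.7)² × 0.9261 = 200 W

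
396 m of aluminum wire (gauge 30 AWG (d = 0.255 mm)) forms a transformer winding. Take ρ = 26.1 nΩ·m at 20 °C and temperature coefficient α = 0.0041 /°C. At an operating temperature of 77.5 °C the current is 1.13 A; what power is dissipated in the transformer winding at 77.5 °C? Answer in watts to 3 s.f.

319 W

ρ = 26.1 nΩ·m = 2.61×10^-8 Ω·m
A = π(0.255/2 mm)² = π(1.2750e-04 m)² = 5.107e-08 m²
R₍20₎ = ρL/A = (2.61×10^-8)(396)/(5.107e-08) = 202.4 Ω
R₍77.5₎ = R₍20₎(1 + αΔT) = 202.4 × (1 + 0.0041×57.5) = 250.1 Ω
P = I²R = (1.13)² × 250.1 = 319 W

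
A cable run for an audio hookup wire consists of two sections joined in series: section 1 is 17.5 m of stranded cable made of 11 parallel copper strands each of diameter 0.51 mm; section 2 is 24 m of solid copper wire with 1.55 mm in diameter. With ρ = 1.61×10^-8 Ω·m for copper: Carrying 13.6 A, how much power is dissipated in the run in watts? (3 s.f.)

Section 1: A_strand = π(2.5500e-04)² = 2.043e-07 m²; R₁ = ρL/(N·A_s) = (1.61×10^-8)(17.5)/(11×2.043e-07) = 0.1254 Ω
Section 2: A = π(d/2)² = π(7.7500e-04 m)² = 1.887e-06 m²
R₂ = (1.61×10^-8)(24)/(1.887e-06) = 0.2048 Ω
R = R₁ + R₂ = 0.3302 Ω
P = I²R = (13.6)² × 0.3302 = 61.1 W

61.1 W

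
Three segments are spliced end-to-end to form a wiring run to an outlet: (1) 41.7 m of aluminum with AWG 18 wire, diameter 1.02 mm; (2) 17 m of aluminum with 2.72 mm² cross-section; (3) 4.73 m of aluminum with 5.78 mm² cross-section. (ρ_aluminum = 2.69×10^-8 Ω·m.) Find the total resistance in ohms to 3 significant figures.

1.56 Ω

Seg 1: A = π(1.02/2 mm)² = π(5.1000e-04 m)² = 8.171e-07 m²
R_1 = (2.69×10^-8)(41.7)/(8.171e-07) = 1.373 Ω
Seg 2: A = 2.72 mm² = 2.720e-06 m²
R_2 = (2.69×10^-8)(17)/(2.720e-06) = 0.1681 Ω
Seg 3: A = 5.78 mm² = 5.780e-06 m²
R_3 = (2.69×10^-8)(4.73)/(5.780e-06) = 0.02201 Ω
R_total = R_1 + R_2 + R_3 = 1.56 Ω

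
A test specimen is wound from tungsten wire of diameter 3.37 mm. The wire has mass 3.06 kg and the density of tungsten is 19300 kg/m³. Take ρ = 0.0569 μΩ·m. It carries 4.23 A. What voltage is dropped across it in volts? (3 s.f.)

ρ = 0.0569 μΩ·m = 5.69×10^-8 Ω·m
A = π(d/2)² = π(1.6850e-03 m)² = 8.9197e-06 m²
L = m/(density·A) = 3.06/(19300×8.9197e-06) = 17.78 m
R = ρL/A = (5.69×10^-8)(17.78)/(8.9197e-06) = 0.1134 Ω
V = IR = 4.23 × 0.1134 = 0.480 V

0.480 V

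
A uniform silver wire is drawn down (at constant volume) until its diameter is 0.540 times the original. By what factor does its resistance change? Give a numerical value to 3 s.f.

Volume constant ⇒ L' = L/r² with r = 0.54. R' = ρL'/A' = ρ(L/r²)/(πr²d₀²/4) = R/r⁴.
Factor = 11.8

11.8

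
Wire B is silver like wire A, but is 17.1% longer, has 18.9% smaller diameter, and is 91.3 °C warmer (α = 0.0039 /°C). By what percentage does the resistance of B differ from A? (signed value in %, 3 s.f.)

141%

R ∝ ρL/d² with ρ ∝ (1+αΔT), so R_B/R_A = (1 + 17.1/100) × (1 − 18.9/100)⁻² × (1 + 0.0039×91.3)
= 1.171 × 1.52 × 1.356 = 2.414
(R_B − R_A)/R_A = 2.414 − 1 = 141%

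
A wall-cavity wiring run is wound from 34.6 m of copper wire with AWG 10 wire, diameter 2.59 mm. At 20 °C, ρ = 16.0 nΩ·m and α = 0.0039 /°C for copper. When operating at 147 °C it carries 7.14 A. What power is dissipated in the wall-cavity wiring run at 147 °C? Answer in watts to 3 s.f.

ρ = 16.0 nΩ·m = 1.60×10^-8 Ω·m
A = π(2.59/2 mm)² = π(1.2950e-03 m)² = 5.269e-06 m²
R₍20₎ = ρL/A = (1.60×10^-8)(34.6)/(5.269e-06) = 0.1051 Ω
R₍147₎ = R₍20₎(1 + αΔT) = 0.1051 × (1 + 0.0039×127) = 0.1571 Ω
P = I²R = (7.14)² × 0.1571 = 8.01 W

8.01 W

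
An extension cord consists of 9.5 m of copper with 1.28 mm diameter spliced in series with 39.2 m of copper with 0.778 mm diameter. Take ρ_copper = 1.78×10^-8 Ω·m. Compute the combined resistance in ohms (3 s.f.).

1.60 Ω

Segment 1: A = π(d/2)² = π(6.4000e-04 m)² = 1.287e-06 m²
R₁ = ρL/A = (1.78×10^-8)(9.5)/(1.287e-06) = 0.1314 Ω
Segment 2: A = π(d/2)² = π(3.8900e-04 m)² = 4.754e-07 m²
R₂ = (1.78×10^-8)(39.2)/(4.754e-07) = 1.468 Ω
R = R₁ + R₂ = 1.60 Ω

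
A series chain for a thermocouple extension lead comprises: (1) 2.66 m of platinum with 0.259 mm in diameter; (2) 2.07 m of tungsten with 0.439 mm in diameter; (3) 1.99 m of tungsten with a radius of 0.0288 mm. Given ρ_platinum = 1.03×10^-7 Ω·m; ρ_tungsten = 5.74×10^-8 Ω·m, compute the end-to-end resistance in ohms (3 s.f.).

49.8 Ω

Seg 1: A = π(d/2)² = π(1.2950e-04 m)² = 5.269e-08 m²
R_1 = (1.03×10^-7)(2.66)/(5.269e-08) = 5.2 Ω
Seg 2: A = π(d/2)² = π(2.1950e-04 m)² = 1.514e-07 m²
R_2 = (5.74×10^-8)(2.07)/(1.514e-07) = 0.785 Ω
Seg 3: A = πr² = π(2.8800e-05 m)² = 2.606e-09 m²
R_3 = (5.74×10^-8)(1.99)/(2.606e-09) = 43.84 Ω
R_total = R_1 + R_2 + R_3 = 49.8 Ω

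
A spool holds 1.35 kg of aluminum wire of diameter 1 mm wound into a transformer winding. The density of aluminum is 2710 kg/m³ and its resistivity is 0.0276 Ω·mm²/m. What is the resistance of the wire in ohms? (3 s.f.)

22.3 Ω

ρ = 0.0276 Ω·mm²/m = 2.76×10^-8 Ω·m
A = π(d/2)² = π(5.0000e-04 m)² = 7.8540e-07 m²
L = m/(density·A) = 1.35/(2710×7.8540e-07) = 634.3 m
R = ρL/A = (2.76×10^-8)(634.3)/(7.8540e-07) = 22.3 Ω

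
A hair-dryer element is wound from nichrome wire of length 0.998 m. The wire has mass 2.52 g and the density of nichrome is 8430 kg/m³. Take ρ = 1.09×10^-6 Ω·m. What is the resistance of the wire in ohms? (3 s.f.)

A = m/(density·L) = 0.00252/(8430×0.998) = 2.9953e-07 m²
R = ρL/A = (1.09×10^-6)(0.998)/(2.9953e-07) = 3.63 Ω

3.63 Ω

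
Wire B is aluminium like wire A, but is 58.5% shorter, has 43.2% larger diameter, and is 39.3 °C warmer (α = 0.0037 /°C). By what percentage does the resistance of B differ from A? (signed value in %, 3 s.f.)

R ∝ ρL/d² with ρ ∝ (1+αΔT), so R_B/R_A = (1 − 58.5/100) × (1 + 43.2/100)⁻² × (1 + 0.0037×39.3)
= 0.415 × 0.4877 × 1.145 = 0.2318
(R_B − R_A)/R_A = 0.2318 − 1 = -76.8%

-76.8%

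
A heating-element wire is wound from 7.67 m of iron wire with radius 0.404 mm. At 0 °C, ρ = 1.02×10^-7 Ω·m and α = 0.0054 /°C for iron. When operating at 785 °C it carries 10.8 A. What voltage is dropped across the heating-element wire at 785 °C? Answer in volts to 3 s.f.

A = πr² = π(4.0400e-04 m)² = 5.128e-07 m²
R₍0₎ = ρL/A = (1.02×10^-7)(7.67)/(5.128e-07) = 1.526 Ω
R₍785₎ = R₍0₎(1 + αΔT) = 1.526 × (1 + 0.0054×785) = 7.993 Ω
V = IR = 10.8 × 7.993 = 86.3 V

86.3 V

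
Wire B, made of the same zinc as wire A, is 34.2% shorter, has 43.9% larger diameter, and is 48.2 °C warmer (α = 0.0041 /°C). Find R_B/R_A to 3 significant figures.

0.381

R ∝ ρL/d² with ρ ∝ (1+αΔT), so R_B/R_A = (1 − 34.2/100) × (1 + 43.9/100)⁻² × (1 + 0.0041×48.2)
= 0.658 × 0.4829 × 1.198 = 0.381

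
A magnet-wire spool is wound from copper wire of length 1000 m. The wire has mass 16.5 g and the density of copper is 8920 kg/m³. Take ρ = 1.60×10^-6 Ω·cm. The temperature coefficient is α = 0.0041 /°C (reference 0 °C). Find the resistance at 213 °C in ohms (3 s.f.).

16200 Ω

ρ = 1.60×10^-6 Ω·cm = 1.60×10^-8 Ω·m
A = m/(density·L) = 0.0165/(8920×1000) = 1.8498e-09 m²
R = ρL/A = (1.60×10^-8)(1000)/(1.8498e-09) = 8650 Ω
R(213 °C) = 8650 × (1 + 0.0041×213) = 16200 Ω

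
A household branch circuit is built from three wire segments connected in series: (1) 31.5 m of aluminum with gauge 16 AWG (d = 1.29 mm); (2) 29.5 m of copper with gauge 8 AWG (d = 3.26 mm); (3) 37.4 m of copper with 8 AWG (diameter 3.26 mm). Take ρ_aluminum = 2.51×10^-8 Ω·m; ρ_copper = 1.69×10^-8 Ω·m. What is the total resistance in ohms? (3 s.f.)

Seg 1: A = π(1.29/2 mm)² = π(6.4500e-04 m)² = 1.307e-06 m²
R_1 = (2.51×10^-8)(31.5)/(1.307e-06) = 0.6049 Ω
Seg 2: A = π(3.26/2 mm)² = π(1.6300e-03 m)² = 8.347e-06 m²
R_2 = (1.69×10^-8)(29.5)/(8.347e-06) = 0.05973 Ω
Seg 3: A = π(3.26/2 mm)² = π(1.6300e-03 m)² = 8.347e-06 m²
R_3 = (1.69×10^-8)(37.4)/(8.347e-06) = 0.07572 Ω
R_total = R_1 + R_2 + R_3 = 0.740 Ω

0.740 Ω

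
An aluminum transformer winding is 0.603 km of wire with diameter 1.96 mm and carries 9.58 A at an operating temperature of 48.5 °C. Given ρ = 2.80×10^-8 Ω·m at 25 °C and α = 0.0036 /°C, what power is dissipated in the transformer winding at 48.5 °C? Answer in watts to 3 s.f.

A = π(d/2)² = π(9.8000e-04 m)² = 3.017e-06 m²
R₍25₎ = ρL/A = (2.80×10^-8)(603)/(3.017e-06) = 5.596 Ω
R₍48.5₎ = R₍25₎(1 + αΔT) = 5.596 × (1 + 0.0036×23.5) = 6.069 Ω
P = I²R = (9.58)² × 6.069 = 557 W

557 W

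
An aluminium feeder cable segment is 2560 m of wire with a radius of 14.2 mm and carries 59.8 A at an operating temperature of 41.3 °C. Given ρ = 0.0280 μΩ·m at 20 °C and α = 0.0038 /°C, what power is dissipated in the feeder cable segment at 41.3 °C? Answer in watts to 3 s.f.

ρ = 0.0280 μΩ·m = 2.80×10^-8 Ω·m
A = πr² = π(1.4200e-02 m)² = 6.335e-04 m²
R₍20₎ = ρL/A = (2.80×10^-8)(2560)/(6.335e-04) = 0.1132 Ω
R₍41.3₎ = R₍20₎(1 + αΔT) = 0.1132 × (1 + 0.0038×21.3) = 0.1223 Ω
P = I²R = (59.8)² × 0.1223 = 437 W

437 W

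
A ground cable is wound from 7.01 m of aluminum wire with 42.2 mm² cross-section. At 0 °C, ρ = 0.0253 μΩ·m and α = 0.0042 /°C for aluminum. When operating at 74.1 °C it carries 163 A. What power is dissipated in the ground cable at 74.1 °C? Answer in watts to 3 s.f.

146 W

ρ = 0.0253 μΩ·m = 2.53×10^-8 Ω·m
A = 42.2 mm² = 4.220e-05 m²
R₍0₎ = ρL/A = (2.53×10^-8)(7.01)/(4.220e-05) = 0.004203 Ω
R₍74.1₎ = R₍0₎(1 + αΔT) = 0.004203 × (1 + 0.0042×74.1) = 0.005511 Ω
P = I²R = (163)² × 0.005511 = 146 W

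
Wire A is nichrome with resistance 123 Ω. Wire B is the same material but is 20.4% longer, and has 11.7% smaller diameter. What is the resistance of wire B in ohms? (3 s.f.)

R ∝ L/d², so R_B/R_A = (1 + 20.4/100) × (1 − 11.7/100)⁻²
= 1.204 × 1.283 = 1.544
R_B = 1.544 × 123 = 190 Ω

190 Ω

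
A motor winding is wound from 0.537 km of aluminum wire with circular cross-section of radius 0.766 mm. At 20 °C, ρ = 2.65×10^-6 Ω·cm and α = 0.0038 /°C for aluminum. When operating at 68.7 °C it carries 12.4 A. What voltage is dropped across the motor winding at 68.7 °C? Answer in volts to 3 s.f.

ρ = 2.65×10^-6 Ω·cm = 2.65×10^-8 Ω·m
A = πr² = π(7.6600e-04 m)² = 1.843e-06 m²
R₍20₎ = ρL/A = (2.65×10^-8)(537)/(1.843e-06) = 7.72 Ω
R₍68.7₎ = R₍20₎(1 + αΔT) = 7.72 × (1 + 0.0038×48.7) = 9.149 Ω
V = IR = 12.4 × 9.149 = 113 V

113 V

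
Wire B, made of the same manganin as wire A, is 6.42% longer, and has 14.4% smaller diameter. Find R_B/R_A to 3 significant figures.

R ∝ L/d², so R_B/R_A = (1 + 6.42/100) × (1 − 14.4/100)⁻²
= 1.064 × 1.365 = 1.45

1.45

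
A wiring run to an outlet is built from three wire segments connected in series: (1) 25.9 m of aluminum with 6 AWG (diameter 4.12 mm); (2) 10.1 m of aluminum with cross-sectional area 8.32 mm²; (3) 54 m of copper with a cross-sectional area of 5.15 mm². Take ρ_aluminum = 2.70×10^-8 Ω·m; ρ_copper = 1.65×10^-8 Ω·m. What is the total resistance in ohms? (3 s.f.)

0.258 Ω

Seg 1: A = π(4.12/2 mm)² = π(2.0600e-03 m)² = 1.333e-05 m²
R_1 = (2.70×10^-8)(25.9)/(1.333e-05) = 0.05245 Ω
Seg 2: A = 8.32 mm² = 8.320e-06 m²
R_2 = (2.70×10^-8)(10.1)/(8.320e-06) = 0.03278 Ω
Seg 3: A = 5.15 mm² = 5.150e-06 m²
R_3 = (1.65×10^-8)(54)/(5.150e-06) = 0.173 Ω
R_total = R_1 + R_2 + R_3 = 0.258 Ω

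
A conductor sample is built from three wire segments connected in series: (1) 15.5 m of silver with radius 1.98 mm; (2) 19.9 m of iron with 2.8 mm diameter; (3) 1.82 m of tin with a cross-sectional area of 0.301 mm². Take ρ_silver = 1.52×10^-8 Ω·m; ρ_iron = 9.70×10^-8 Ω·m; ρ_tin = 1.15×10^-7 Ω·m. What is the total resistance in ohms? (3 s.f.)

1.03 Ω

Seg 1: A = πr² = π(1.9800e-03 m)² = 1.232e-05 m²
R_1 = (1.52×10^-8)(15.5)/(1.232e-05) = 0.01913 Ω
Seg 2: A = π(d/2)² = π(1.4000e-03 m)² = 6.158e-06 m²
R_2 = (9.70×10^-8)(19.9)/(6.158e-06) = 0.3135 Ω
Seg 3: A = 0.301 mm² = 3.010e-07 m²
R_3 = (1.15×10^-7)(1.82)/(3.010e-07) = 0.6953 Ω
R_total = R_1 + R_2 + R_3 = 1.03 Ω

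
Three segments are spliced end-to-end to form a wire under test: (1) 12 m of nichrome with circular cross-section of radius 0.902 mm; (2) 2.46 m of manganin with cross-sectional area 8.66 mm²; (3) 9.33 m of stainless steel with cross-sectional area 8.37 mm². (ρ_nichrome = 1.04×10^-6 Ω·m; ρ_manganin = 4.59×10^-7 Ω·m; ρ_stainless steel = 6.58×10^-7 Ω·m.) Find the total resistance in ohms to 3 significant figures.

5.75 Ω

Seg 1: A = πr² = π(9.0200e-04 m)² = 2.556e-06 m²
R_1 = (1.04×10^-6)(12)/(2.556e-06) = 4.883 Ω
Seg 2: A = 8.66 mm² = 8.660e-06 m²
R_2 = (4.59×10^-7)(2.46)/(8.660e-06) = 0.1304 Ω
Seg 3: A = 8.37 mm² = 8.370e-06 m²
R_3 = (6.58×10^-7)(9.33)/(8.370e-06) = 0.7335 Ω
R_total = R_1 + R_2 + R_3 = 5.75 Ω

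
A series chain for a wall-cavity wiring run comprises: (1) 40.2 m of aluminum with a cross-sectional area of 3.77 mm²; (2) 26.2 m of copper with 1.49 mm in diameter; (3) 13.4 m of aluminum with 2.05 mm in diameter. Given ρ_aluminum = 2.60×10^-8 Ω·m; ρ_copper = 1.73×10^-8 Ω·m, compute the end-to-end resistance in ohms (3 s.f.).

Seg 1: A = 3.77 mm² = 3.770e-06 m²
R_1 = (2.60×10^-8)(40.2)/(3.770e-06) = 0.2772 Ω
Seg 2: A = π(d/2)² = π(7.4500e-04 m)² = 1.744e-06 m²
R_2 = (1.73×10^-8)(26.2)/(1.744e-06) = 0.2599 Ω
Seg 3: A = π(d/2)² = π(1.0250e-03 m)² = 3.301e-06 m²
R_3 = (2.60×10^-8)(13.4)/(3.301e-06) = 0.1056 Ω
R_total = R_1 + R_2 + R_3 = 0.643 Ω

0.643 Ω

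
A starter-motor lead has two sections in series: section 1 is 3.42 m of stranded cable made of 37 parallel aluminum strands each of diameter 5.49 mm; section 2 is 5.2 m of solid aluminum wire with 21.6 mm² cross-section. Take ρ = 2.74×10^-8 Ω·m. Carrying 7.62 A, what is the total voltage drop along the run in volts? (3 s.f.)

0.0511 V

Section 1: A_strand = π(2.7450e-03)² = 2.367e-05 m²; R₁ = ρL/(N·A_s) = (2.74×10^-8)(3.42)/(37×2.367e-05) = 1.070×10^-4 Ω
Section 2: A = 21.6 mm² = 2.160e-05 m²
R₂ = (2.74×10^-8)(5.2)/(2.160e-05) = 0.006596 Ω
R = R₁ + R₂ = 0.006703 Ω
V = IR = 7.62 × 0.006703 = 0.0511 V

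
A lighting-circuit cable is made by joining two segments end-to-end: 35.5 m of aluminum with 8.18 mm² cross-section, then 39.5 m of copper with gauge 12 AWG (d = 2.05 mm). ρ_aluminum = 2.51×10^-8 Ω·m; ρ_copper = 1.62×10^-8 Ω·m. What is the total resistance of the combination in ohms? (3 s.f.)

0.303 Ω

Segment 1: A = 8.18 mm² = 8.180e-06 m²
R₁ = ρL/A = (2.51×10^-8)(35.5)/(8.180e-06) = 0.1089 Ω
Segment 2: A = π(2.05/2 mm)² = π(1.0250e-03 m)² = 3.301e-06 m²
R₂ = (1.62×10^-8)(39.5)/(3.301e-06) = 0.1939 Ω
R = R₁ + R₂ = 0.303 Ω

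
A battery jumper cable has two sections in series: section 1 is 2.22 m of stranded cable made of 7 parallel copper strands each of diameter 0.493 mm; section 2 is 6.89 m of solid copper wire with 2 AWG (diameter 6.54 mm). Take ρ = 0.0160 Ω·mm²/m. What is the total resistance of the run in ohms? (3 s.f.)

ρ = 0.0160 Ω·mm²/m = 1.60×10^-8 Ω·m
Section 1: A_strand = π(2.4650e-04)² = 1.909e-07 m²; R₁ = ρL/(N·A_s) = (1.60×10^-8)(2.22)/(7×1.909e-07) = 0.02658 Ω
Section 2: A = π(6.54/2 mm)² = π(3.2700e-03 m)² = 3.359e-05 m²
R₂ = (1.60×10^-8)(6.89)/(3.359e-05) = 0.003282 Ω
R = R₁ + R₂ = 0.0299 Ω

0.0299 Ω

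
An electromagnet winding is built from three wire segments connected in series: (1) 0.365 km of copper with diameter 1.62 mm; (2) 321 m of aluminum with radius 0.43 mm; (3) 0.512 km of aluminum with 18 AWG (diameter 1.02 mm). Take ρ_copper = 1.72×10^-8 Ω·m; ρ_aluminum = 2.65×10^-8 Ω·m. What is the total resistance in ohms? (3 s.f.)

34.3 Ω

Seg 1: A = π(d/2)² = π(8.1000e-04 m)² = 2.061e-06 m²
R_1 = (1.72×10^-8)(365)/(2.061e-06) = 3.046 Ω
Seg 2: A = πr² = π(4.3000e-04 m)² = 5.809e-07 m²
R_2 = (2.65×10^-8)(321)/(5.809e-07) = 14.64 Ω
Seg 3: A = π(1.02/2 mm)² = π(5.1000e-04 m)² = 8.171e-07 m²
R_3 = (2.65×10^-8)(512)/(8.171e-07) = 16.6 Ω
R_total = R_1 + R_2 + R_3 = 34.3 Ω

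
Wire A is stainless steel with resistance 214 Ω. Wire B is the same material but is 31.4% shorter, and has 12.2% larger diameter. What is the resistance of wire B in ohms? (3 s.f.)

R ∝ L/d², so R_B/R_A = (1 − 31.4/100) × (1 + 12.2/100)⁻²
= 0.686 × 0.7944 = 0.5449
R_B = 0.5449 × 214 = 117 Ω

117 Ω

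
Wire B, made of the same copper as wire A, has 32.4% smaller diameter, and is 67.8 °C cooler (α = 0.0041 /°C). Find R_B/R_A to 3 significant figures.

1.58

R ∝ ρL/d² with ρ ∝ (1+αΔT), so R_B/R_A = (1 − 32.4/100)⁻² × (1 − 0.0041×67.8)
= 2.188 × 0.722 = 1.58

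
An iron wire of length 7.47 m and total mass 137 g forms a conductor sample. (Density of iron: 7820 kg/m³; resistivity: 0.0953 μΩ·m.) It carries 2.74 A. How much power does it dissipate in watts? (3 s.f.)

ρ = 0.0953 μΩ·m = 9.53×10^-8 Ω·m
A = m/(density·L) = 0.137/(7820×7.47) = 2.3453e-06 m²
R = ρL/A = (9.53×10^-8)(7.47)/(2.3453e-06) = 0.3035 Ω
P = I²R = (2.74)² × 0.3035 = 2.28 W

2.28 W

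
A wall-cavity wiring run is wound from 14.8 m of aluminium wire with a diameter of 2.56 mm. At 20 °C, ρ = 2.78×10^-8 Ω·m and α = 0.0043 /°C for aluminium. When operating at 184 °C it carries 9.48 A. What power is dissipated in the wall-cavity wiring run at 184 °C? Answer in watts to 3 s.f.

A = π(d/2)² = π(1.2800e-03 m)² = 5.147e-06 m²
R₍20₎ = ρL/A = (2.78×10^-8)(14.8)/(5.147e-06) = 0.07993 Ω
R₍184₎ = R₍20₎(1 + αΔT) = 0.07993 × (1 + 0.0043×164) = 0.1363 Ω
P = I²R = (9.48)² × 0.1363 = 12.2 W

12.2 W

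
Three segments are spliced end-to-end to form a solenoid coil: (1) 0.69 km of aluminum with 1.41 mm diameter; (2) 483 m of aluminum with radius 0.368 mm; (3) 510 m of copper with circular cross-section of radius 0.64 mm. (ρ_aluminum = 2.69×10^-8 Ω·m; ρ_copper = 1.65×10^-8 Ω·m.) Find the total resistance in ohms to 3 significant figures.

49.0 Ω

Seg 1: A = π(d/2)² = π(7.0500e-04 m)² = 1.561e-06 m²
R_1 = (2.69×10^-8)(690)/(1.561e-06) = 11.89 Ω
Seg 2: A = πr² = π(3.6800e-04 m)² = 4.254e-07 m²
R_2 = (2.69×10^-8)(483)/(4.254e-07) = 30.54 Ω
Seg 3: A = πr² = π(6.4000e-04 m)² = 1.287e-06 m²
R_3 = (1.65×10^-8)(510)/(1.287e-06) = 6.539 Ω
R_total = R_1 + R_2 + R_3 = 49.0 Ω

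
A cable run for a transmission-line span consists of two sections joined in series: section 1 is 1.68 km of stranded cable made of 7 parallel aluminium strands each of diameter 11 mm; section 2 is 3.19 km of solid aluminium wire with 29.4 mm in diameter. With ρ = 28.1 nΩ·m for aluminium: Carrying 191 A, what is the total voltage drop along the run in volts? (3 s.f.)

38.8 V

ρ = 28.1 nΩ·m = 2.81×10^-8 Ω·m
Section 1: A_strand = π(5.5000e-03)² = 9.503e-05 m²; R₁ = ρL/(N·A_s) = (2.81×10^-8)(1680)/(7×9.503e-05) = 0.07096 Ω
Section 2: A = π(d/2)² = π(1.4700e-02 m)² = 6.789e-04 m²
R₂ = (2.81×10^-8)(3190)/(6.789e-04) = 0.132 Ω
R = R₁ + R₂ = 0.203 Ω
V = IR = 191 × 0.203 = 38.8 V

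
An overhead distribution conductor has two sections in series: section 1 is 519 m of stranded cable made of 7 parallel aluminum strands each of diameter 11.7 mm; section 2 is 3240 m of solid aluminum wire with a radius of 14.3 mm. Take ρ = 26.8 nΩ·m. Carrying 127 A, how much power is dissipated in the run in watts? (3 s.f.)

ρ = 26.8 nΩ·m = 2.68×10^-8 Ω·m
Section 1: A_strand = π(5.8500e-03)² = 1.075e-04 m²; R₁ = ρL/(N·A_s) = (2.68×10^-8)(519)/(7×1.075e-04) = 0.01848 Ω
Section 2: A = πr² = π(1.4300e-02 m)² = 6.424e-04 m²
R₂ = (2.68×10^-8)(3240)/(6.424e-04) = 0.1352 Ω
R = R₁ + R₂ = 0.1536 Ω
P = I²R = (127)² × 0.1536 = 2480 W

2480 W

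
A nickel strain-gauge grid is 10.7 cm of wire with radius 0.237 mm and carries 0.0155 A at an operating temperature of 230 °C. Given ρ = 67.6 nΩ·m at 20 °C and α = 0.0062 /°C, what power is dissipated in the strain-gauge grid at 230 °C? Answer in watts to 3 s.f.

2.27×10^-5 W

ρ = 67.6 nΩ·m = 6.76×10^-8 Ω·m
A = πr² = π(2.3700e-04 m)² = 1.765e-07 m²
R₍20₎ = ρL/A = (6.76×10^-8)(0.107)/(1.765e-07) = 0.04099 Ω
R₍230₎ = R₍20₎(1 + αΔT) = 0.04099 × (1 + 0.0062×210) = 0.09436 Ω
P = I²R = (0.0155)² × 0.09436 = 2.27×10^-5 W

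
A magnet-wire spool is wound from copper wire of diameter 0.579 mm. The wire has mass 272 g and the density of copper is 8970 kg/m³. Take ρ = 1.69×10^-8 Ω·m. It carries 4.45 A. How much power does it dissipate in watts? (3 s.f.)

A = π(d/2)² = π(2.8950e-04 m)² = 2.6330e-07 m²
L = m/(density·A) = 0.272/(8970×2.6330e-07) = 115.2 m
R = ρL/A = (1.69×10^-8)(115.2)/(2.6330e-07) = 7.392 Ω
P = I²R = (4.45)² × 7.392 = 146 W

146 W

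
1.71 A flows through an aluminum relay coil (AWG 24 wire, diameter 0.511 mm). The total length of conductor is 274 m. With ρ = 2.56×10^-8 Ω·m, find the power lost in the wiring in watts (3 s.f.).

100 W

A = π(0.511/2 mm)² = π(2.5550e-04 m)² = 2.051e-07 m²
R = ρL/A = (2.56×10^-8)(274)/(2.051e-07) = 34.2 Ω
P = I²R = (1.71)² × 34.2 = 100 W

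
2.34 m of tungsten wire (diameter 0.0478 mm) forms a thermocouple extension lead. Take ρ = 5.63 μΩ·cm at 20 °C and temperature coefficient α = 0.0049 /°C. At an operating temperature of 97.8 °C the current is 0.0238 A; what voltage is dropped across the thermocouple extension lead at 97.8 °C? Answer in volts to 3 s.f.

2.41 V

ρ = 5.63 μΩ·cm = 5.63×10^-8 Ω·m
A = π(d/2)² = π(2.3900e-05 m)² = 1.795e-09 m²
R₍20₎ = ρL/A = (5.63×10^-8)(2.34)/(1.795e-09) = 73.41 Ω
R₍97.8₎ = R₍20₎(1 + αΔT) = 73.41 × (1 + 0.0049×77.8) = 101.4 Ω
V = IR = 0.0238 × 101.4 = 2.41 V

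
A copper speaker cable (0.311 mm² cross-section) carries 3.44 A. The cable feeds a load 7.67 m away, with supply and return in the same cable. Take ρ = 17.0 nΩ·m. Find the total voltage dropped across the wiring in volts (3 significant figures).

2.88 V

ρ = 17.0 nΩ·m = 1.70×10^-8 Ω·m
A = 0.311 mm² = 3.110e-07 m²
Total conductor length (both ways) L = 2 × 7.67 = 15.34 m
R = ρL/A = (1.70×10^-8)(15.34)/(3.110e-07) = 0.8385 Ω
V = IR = 3.44 × 0.8385 = 2.88 V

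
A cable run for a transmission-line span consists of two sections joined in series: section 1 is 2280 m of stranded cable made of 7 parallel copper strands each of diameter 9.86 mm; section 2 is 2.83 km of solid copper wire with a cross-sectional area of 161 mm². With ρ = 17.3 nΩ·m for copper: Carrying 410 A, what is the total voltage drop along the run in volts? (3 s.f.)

ρ = 17.3 nΩ·m = 1.73×10^-8 Ω·m
Section 1: A_strand = π(4.9300e-03)² = 7.636e-05 m²; R₁ = ρL/(N·A_s) = (1.73×10^-8)(2280)/(7×7.636e-05) = 0.0738 Ω
Section 2: A = 161 mm² = 1.610e-04 m²
R₂ = (1.73×10^-8)(2830)/(1.610e-04) = 0.3041 Ω
R = R₁ + R₂ = 0.3779 Ω
V = IR = 410 × 0.3779 = 155 V

155 V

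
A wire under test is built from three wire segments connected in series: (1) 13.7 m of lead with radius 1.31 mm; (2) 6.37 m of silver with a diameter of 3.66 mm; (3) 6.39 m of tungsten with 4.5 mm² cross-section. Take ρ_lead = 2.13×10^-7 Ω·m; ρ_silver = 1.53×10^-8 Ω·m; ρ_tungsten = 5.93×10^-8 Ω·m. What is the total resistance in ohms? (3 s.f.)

0.635 Ω

Seg 1: A = πr² = π(1.3100e-03 m)² = 5.391e-06 m²
R_1 = (2.13×10^-7)(13.7)/(5.391e-06) = 0.5413 Ω
Seg 2: A = π(d/2)² = π(1.8300e-03 m)² = 1.052e-05 m²
R_2 = (1.53×10^-8)(6.37)/(1.052e-05) = 0.009264 Ω
Seg 3: A = 4.5 mm² = 4.500e-06 m²
R_3 = (5.93×10^-8)(6.39)/(4.500e-06) = 0.08421 Ω
R_total = R_1 + R_2 + R_3 = 0.635 Ω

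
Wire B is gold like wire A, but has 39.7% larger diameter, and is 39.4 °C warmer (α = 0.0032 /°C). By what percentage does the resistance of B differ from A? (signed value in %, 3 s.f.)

-42.3%

R ∝ ρL/d² with ρ ∝ (1+αΔT), so R_B/R_A = (1 + 39.7/100)⁻² × (1 + 0.0032×39.4)
= 0.5124 × 1.126 = 0.577
(R_B − R_A)/R_A = 0.577 − 1 = -42.3%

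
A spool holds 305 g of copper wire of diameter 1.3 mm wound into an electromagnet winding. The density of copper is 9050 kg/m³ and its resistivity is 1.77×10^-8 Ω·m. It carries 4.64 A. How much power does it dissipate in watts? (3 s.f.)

A = π(d/2)² = π(6.5000e-04 m)² = 1.3273e-06 m²
L = m/(density·A) = 0.305/(9050×1.3273e-06) = 25.39 m
R = ρL/A = (1.77×10^-8)(25.39)/(1.3273e-06) = 0.3386 Ω
P = I²R = (4.64)² × 0.3386 = 7.29 W

7.29 W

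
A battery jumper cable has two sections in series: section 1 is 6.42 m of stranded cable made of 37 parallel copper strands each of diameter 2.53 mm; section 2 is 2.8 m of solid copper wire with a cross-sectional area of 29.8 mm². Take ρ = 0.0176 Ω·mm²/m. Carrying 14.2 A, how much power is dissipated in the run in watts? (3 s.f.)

ρ = 0.0176 Ω·mm²/m = 1.76×10^-8 Ω·m
Section 1: A_strand = π(1.2650e-03)² = 5.027e-06 m²; R₁ = ρL/(N·A_s) = (1.76×10^-8)(6.42)/(37×5.027e-06) = 6.075×10^-4 Ω
Section 2: A = 29.8 mm² = 2.980e-05 m²
R₂ = (1.76×10^-8)(2.8)/(2.980e-05) = 0.001654 Ω
R = R₁ + R₂ = 0.002261 Ω
P = I²R = (14.2)² × 0.002261 = 0.456 W

0.456 W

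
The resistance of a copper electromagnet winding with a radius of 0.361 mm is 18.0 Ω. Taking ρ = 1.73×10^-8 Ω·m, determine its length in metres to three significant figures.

426 m

A = πr² = π(3.6100e-04 m)² = 4.094e-07 m²
L = RA/ρ = (18)(4.094e-07)/(1.73×10^-8) = 426 m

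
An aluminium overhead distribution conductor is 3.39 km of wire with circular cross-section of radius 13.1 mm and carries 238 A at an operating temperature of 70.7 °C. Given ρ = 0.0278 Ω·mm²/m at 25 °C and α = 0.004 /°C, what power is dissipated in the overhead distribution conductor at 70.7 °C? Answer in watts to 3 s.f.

11700 W

ρ = 0.0278 Ω·mm²/m = 2.78×10^-8 Ω·m
A = πr² = π(1.3100e-02 m)² = 5.391e-04 m²
R₍25₎ = ρL/A = (2.78×10^-8)(3390)/(5.391e-04) = 0.1748 Ω
R₍70.7₎ = R₍25₎(1 + αΔT) = 0.1748 × (1 + 0.004×45.7) = 0.2068 Ω
P = I²R = (238)² × 0.2068 = 11700 W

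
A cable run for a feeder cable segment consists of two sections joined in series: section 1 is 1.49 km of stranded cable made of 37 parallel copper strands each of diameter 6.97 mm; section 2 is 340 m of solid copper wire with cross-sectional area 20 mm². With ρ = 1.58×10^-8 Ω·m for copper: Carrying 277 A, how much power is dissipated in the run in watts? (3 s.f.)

Section 1: A_strand = π(3.4850e-03)² = 3.816e-05 m²; R₁ = ρL/(N·A_s) = (1.58×10^-8)(1490)/(37×3.816e-05) = 0.01668 Ω
Section 2: A = 20 mm² = 2.000e-05 m²
R₂ = (1.58×10^-8)(340)/(2.000e-05) = 0.2686 Ω
R = R₁ + R₂ = 0.2853 Ω
P = I²R = (277)² × 0.2853 = 21900 W

21900 W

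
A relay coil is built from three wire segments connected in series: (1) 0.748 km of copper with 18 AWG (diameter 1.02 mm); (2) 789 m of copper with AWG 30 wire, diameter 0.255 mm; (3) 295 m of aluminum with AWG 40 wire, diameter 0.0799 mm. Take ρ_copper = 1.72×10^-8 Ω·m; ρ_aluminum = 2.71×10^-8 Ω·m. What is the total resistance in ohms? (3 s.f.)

1880 Ω

Seg 1: A = π(1.02/2 mm)² = π(5.1000e-04 m)² = 8.171e-07 m²
R_1 = (1.72×10^-8)(748)/(8.171e-07) = 15.74 Ω
Seg 2: A = π(0.255/2 mm)² = π(1.2750e-04 m)² = 5.107e-08 m²
R_2 = (1.72×10^-8)(789)/(5.107e-08) = 265.7 Ω
Seg 3: A = π(0.0799/2 mm)² = π(3.9950e-05 m)² = 5.014e-09 m²
R_3 = (2.71×10^-8)(295)/(5.014e-09) = 1594 Ω
R_total = R_1 + R_2 + R_3 = 1880 Ω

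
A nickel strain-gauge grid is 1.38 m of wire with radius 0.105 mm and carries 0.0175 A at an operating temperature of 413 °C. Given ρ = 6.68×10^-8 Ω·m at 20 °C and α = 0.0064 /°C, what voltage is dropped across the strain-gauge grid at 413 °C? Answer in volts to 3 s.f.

0.164 V

A = πr² = π(1.0500e-04 m)² = 3.464e-08 m²
R₍20₎ = ρL/A = (6.68×10^-8)(1.38)/(3.464e-08) = 2.662 Ω
R₍413₎ = R₍20₎(1 + αΔT) = 2.662 × (1 + 0.0064×393) = 9.356 Ω
V = IR = 0.0175 × 9.356 = 0.164 V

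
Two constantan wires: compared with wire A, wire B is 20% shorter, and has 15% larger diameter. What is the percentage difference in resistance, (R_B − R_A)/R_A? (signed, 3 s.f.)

-39.5%

R ∝ L/d², so R_B/R_A = (1 − 20/100) × (1 + 15/100)⁻²
= 0.8 × 0.7561 = 0.6049
(R_B − R_A)/R_A = 0.6049 − 1 = -39.5%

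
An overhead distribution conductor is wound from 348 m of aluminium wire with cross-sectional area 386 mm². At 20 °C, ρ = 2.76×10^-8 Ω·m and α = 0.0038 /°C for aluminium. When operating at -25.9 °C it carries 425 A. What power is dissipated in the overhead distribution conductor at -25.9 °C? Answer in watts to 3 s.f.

A = 386 mm² = 3.860e-04 m²
R₍20₎ = ρL/A = (2.76×10^-8)(348)/(3.860e-04) = 0.02488 Ω
R₍-25.9₎ = R₍20₎(1 + αΔT) = 0.02488 × (1 + 0.0038×-45.9) = 0.02054 Ω
P = I²R = (425)² × 0.02054 = 3710 W

3710 W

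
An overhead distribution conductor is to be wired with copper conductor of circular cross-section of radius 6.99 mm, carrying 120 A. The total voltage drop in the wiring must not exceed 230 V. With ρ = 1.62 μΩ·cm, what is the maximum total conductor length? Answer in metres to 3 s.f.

18200 m

ρ = 1.62 μΩ·cm = 1.62×10^-8 Ω·m
A = πr² = π(6.9900e-03 m)² = 1.535e-04 m²
L_max = V_max·A/(1·ρI) = (230)(1.535e-04)/(1.62×10^-8×120) = 18200 m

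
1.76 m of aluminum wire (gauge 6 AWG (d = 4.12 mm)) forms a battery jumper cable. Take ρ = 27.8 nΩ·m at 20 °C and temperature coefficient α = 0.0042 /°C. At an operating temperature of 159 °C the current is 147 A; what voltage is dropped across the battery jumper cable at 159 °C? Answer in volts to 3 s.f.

0.854 V

ρ = 27.8 nΩ·m = 2.78×10^-8 Ω·m
A = π(4.12/2 mm)² = π(2.0600e-03 m)² = 1.333e-05 m²
R₍20₎ = ρL/A = (2.78×10^-8)(1.76)/(1.333e-05) = 0.00367 Ω
R₍159₎ = R₍20₎(1 + αΔT) = 0.00367 × (1 + 0.0042×139) = 0.005813 Ω
V = IR = 147 × 0.005813 = 0.854 V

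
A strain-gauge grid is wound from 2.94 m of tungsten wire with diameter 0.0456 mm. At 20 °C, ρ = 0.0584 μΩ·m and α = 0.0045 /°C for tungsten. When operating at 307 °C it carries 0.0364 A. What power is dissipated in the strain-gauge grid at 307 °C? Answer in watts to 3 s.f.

ρ = 0.0584 μΩ·m = 5.84×10^-8 Ω·m
A = π(d/2)² = π(2.2800e-05 m)² = 1.633e-09 m²
R₍20₎ = ρL/A = (5.84×10^-8)(2.94)/(1.633e-09) = 105.1 Ω
R₍307₎ = R₍20₎(1 + αΔT) = 105.1 × (1 + 0.0045×287) = 240.9 Ω
P = I²R = (0.0364)² × 240.9 = 0.319 W

0.319 W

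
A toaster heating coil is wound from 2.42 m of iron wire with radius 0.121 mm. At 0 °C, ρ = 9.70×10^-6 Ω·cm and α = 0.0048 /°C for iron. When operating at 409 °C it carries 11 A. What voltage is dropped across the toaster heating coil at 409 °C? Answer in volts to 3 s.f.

ρ = 9.70×10^-6 Ω·cm = 9.70×10^-8 Ω·m
A = πr² = π(1.2100e-04 m)² = 4.600e-08 m²
R₍0₎ = ρL/A = (9.70×10^-8)(2.42)/(4.600e-08) = 5.103 Ω
R₍409₎ = R₍0₎(1 + αΔT) = 5.103 × (1 + 0.0048×409) = 15.12 Ω
V = IR = 11 × 15.12 = 166 V

166 V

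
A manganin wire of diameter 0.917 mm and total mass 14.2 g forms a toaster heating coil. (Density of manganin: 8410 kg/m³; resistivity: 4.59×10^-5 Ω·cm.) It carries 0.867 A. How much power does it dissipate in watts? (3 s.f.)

ρ = 4.59×10^-5 Ω·cm = 4.59×10^-7 Ω·m
A = π(d/2)² = π(4.5850e-04 m)² = 6.6043e-07 m²
L = m/(density·A) = 0.0142/(8410×6.6043e-07) = 2.557 m
R = ρL/A = (4.59×10^-7)(2.557)/(6.6043e-07) = 1.777 Ω
P = I²R = (0.867)² × 1.777 = 1.34 W

1.34 W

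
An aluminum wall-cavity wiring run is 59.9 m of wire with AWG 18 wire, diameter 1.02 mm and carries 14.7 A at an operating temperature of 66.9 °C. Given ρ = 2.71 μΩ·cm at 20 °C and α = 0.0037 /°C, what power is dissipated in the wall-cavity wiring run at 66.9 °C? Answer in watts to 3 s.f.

ρ = 2.71 μΩ·cm = 2.71×10^-8 Ω·m
A = π(1.02/2 mm)² = π(5.1000e-04 m)² = 8.171e-07 m²
R₍20₎ = ρL/A = (2.71×10^-8)(59.9)/(8.171e-07) = 1.987 Ω
R₍66.9₎ = R₍20₎(1 + αΔT) = 1.987 × (1 + 0.0037×46.9) = 2.331 Ω
P = I²R = (14.7)² × 2.331 = 504 W

504 W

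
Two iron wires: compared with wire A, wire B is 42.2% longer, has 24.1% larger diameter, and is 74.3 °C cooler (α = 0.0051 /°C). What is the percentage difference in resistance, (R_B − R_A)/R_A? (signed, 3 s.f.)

-42.7%

R ∝ ρL/d² with ρ ∝ (1+αΔT), so R_B/R_A = (1 + 42.2/100) × (1 + 24.1/100)⁻² × (1 − 0.0051×74.3)
= 1.422 × 0.6493 × 0.6211 = 0.5735
(R_B − R_A)/R_A = 0.5735 − 1 = -42.7%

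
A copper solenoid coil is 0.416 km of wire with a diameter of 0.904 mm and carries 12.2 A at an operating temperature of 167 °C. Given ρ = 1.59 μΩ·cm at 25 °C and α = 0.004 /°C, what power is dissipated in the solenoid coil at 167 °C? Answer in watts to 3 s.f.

ρ = 1.59 μΩ·cm = 1.59×10^-8 Ω·m
A = π(d/2)² = π(4.5200e-04 m)² = 6.418e-07 m²
R₍25₎ = ρL/A = (1.59×10^-8)(416)/(6.418e-07) = 10.31 Ω
R₍167₎ = R₍25₎(1 + αΔT) = 10.31 × (1 + 0.004×142) = 16.16 Ω
P = I²R = (12.2)² × 16.16 = 2410 W

2410 W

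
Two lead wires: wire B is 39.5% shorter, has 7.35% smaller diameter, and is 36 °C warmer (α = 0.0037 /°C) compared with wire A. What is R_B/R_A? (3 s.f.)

R ∝ ρL/d² with ρ ∝ (1+αΔT), so R_B/R_A = (1 − 39.5/100) × (1 − 7.35/100)⁻² × (1 + 0.0037×36)
= 0.605 × 1.165 × 1.133 = 0.799

0.799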